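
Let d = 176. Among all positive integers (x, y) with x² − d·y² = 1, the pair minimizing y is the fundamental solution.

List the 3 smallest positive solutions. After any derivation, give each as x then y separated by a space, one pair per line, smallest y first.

199 15
79201 5970
31521799 2376045

[13; 3,1,3,26] for √176; ℓ=4 ⇒ convergent index 3
step 0: (13, 1)  from 13·(1,0) + (0,1)
step 1: (40, 3)  from 3·(13,1) + (1,0)
step 2: (53, 4)  from 1·(40,3) + (13,1)
step 3: (199, 15)  from 3·(53,4) + (40,3)
fundamental: x₁=199, y₁=15  (since 39601 − 176·225 = 1)
k=2:  x_2 = 199·199+176·15·15 = 79201,  y_2 = 199·15+15·199 = 5970
k=3:  x_3 = 199·79201+176·15·5970 = 31521799,  y_3 = 199·5970+15·79201 = 2376045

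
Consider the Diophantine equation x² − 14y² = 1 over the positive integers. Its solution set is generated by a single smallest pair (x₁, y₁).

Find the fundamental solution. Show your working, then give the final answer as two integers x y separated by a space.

d=14: √d = [3; 1,2,1,6] (ℓ=4, even), read p_3/q_3
a_0=3:  p_0=3·1+0=3,  q_0=3·0+1=1
…
a_2=2:  p_2=2·4+3=11,  q_2=2·1+1=3
a_3=1:  p_3=1·11+4=15,  q_3=1·3+1=4
(x₁, y₁) = (15, 4);  15² − 14·4² = 1 ✓

15 4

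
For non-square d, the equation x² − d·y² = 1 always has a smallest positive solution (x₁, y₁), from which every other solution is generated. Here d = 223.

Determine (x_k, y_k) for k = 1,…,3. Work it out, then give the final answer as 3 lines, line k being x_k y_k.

√223 = [14; 1,13,1,28, …], period ℓ=4 (even) → k=3
k=0  a_k=14  p_k/q_k = 14/1
k=1  a_k=1  p_k/q_k = 15/1
k=2  a_k=13  p_k/q_k = 209/14
k=3  a_k=1  p_k/q_k = 224/15
→ (224, 15).  Check: 224²=50176, 223·15²=50175, difference 1.
k=2:  x_2 = 224·224+223·15·15 = 100351,  y_2 = 224·15+15·224 = 6720
k=3:  x_3 = 224·100351+223·15·6720 = 44957024,  y_3 = 224·6720+15·100351 = 3010545

224 15
100351 6720
44957024 3010545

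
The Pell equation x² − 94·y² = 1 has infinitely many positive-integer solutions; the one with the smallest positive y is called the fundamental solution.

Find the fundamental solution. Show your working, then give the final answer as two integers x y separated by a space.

2143295 221064

√94 → a₀=9, period (1,2,3,1,1,…,2,1,18); ℓ=16 even so k=15
i=0: a=9 ⇒ p=9, q=1
i=1: a=1 ⇒ p=10, q=1
i=2: a=2 ⇒ p=29, q=3
i=3: a=3 ⇒ p=97, q=10
i=4: a=1 ⇒ p=126, q=13
…
i=6: a=5 ⇒ p=1241, q=128
i=7: a=1 ⇒ p=1464, q=151
…
i=9: a=1 ⇒ p=14417, q=1487
…
i=11: a=1 ⇒ p=99455, q=10258
i=12: a=1 ⇒ p=184493, q=19029
i=13: a=3 ⇒ p=652934, q=67345
i=14: a=2 ⇒ p=1490361, q=153719
i=15: a=1 ⇒ p=2143295, q=221064
(x₁, y₁) = (2143295, 221064);  2143295² − 94·221064² = 1 ✓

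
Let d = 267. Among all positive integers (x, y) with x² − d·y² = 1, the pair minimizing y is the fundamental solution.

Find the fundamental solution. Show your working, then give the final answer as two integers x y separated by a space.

[16; 2,1,15,1,2,32] for √267; ℓ=6 ⇒ convergent index 5
a_0=16:  p_0=16·1+0=16,  q_0=16·0+1=1
…
a_4=1:  p_4=1·768+49=817,  q_4=1·47+3=50
a_5=2:  p_5=2·817+768=2402,  q_5=2·50+47=147
→ (2402, 147).  Check: 2402²=5769604, 267·147²=5769603, difference 1.

2402 147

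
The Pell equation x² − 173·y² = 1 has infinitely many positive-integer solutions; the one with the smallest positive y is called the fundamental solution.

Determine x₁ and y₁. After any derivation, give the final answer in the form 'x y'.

2499849 190060

√173 = [13; 6,1,1,6,26, …], period ℓ=5 (odd) → k=9
i=0: a=13 ⇒ p=13, q=1
…
i=7: a=1 ⇒ p=205791, q=15646
i=8: a=1 ⇒ p=382343, q=29069
i=9: a=6 ⇒ p=2499849, q=190060
→ (2499849, 190060).  Check: 2499849²=6249245022801, 173·190060²=6249245022800, difference 1.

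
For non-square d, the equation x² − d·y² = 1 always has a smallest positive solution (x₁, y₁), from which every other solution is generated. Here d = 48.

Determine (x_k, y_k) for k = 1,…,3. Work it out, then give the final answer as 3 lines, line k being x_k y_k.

7 1
97 14
1351 195

√48 → a₀=6, period (1,12); ℓ=2 even so k=1
a_0=6:  p_0=6·1+0=6,  q_0=6·0+1=1
a_1=1:  p_1=1·6+1=7,  q_1=1·1+0=1
fundamental: x₁=7, y₁=1  (since 49 − 48·1 = 1)
k=2:  x_2 = 7·7+48·1·1 = 97,  y_2 = 7·1+1·7 = 14
k=3:  x_3 = 7·97+48·1·14 = 1351,  y_3 = 7·14+1·97 = 195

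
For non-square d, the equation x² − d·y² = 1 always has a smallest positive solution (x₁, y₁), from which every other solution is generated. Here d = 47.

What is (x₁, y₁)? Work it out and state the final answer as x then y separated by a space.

[6; 1,5,1,12] for √47; ℓ=4 ⇒ convergent index 3
a_0=6:  p_0=6·1+0=6,  q_0=6·0+1=1
…
a_2=5:  p_2=5·7+6=41,  q_2=5·1+1=6
a_3=1:  p_3=1·41+7=48,  q_3=1·6+1=7
fundamental: x₁=48, y₁=7  (since 2304 − 47·49 = 1)

48 7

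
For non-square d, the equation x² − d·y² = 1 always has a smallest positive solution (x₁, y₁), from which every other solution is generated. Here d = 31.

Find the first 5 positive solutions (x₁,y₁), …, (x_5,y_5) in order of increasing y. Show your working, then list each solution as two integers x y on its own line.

√31 = [5; 1,1,3,5,3,1,1,10, …], period ℓ=8 (even) → k=7
k=0  a_k=5  p_k/q_k = 5/1
k=1  a_k=1  p_k/q_k = 6/1
…
k=5  a_k=3  p_k/q_k = 657/118
k=6  a_k=1  p_k/q_k = 863/155
k=7  a_k=1  p_k/q_k = 1520/273
fundamental: x₁=1520, y₁=273  (since 2310400 − 31·74529 = 1)
n=2: (1520,273)∘(1520,273) = (1520·1520+31·273·273, 1520·273+273·1520) = (4620799,829920)
n=3: (4620799,829920)∘(1520,273) = (1520·4620799+31·273·829920, 1520·829920+273·4620799) = (14047227440,2522956527)
n=4: (14047227440,2522956527)∘(1520,273) = (1520·14047227440+31·273·2522956527, 1520·2522956527+273·14047227440) = (42703566796801,7669787012160)
n=5: (42703566796801,7669787012160)∘(1520,273) = (1520·42703566796801+31·273·7669787012160, 1520·7669787012160+273·42703566796801) = (129818829015047600,23316149994009873)

1520 273
4620799 829920
14047227440 2522956527
42703566796801 7669787012160
129818829015047600 23316149994009873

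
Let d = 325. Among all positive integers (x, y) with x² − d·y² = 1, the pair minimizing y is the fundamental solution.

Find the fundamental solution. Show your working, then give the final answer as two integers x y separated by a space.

649 36

√325 = [18; 36, …], period ℓ=1 (odd) → k=1
step 0: (18, 1)  from 18·(1,0) + (0,1)
step 1: (649, 36)  from 36·(18,1) + (1,0)
fundamental: x₁=649, y₁=36  (since 421201 − 325·1296 = 1)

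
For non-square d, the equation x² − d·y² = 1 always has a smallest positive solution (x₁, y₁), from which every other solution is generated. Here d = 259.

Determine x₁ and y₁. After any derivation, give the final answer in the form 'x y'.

847225 52644

√259 → a₀=16, period (10,1,2,3,4,3,2,1,10,32); ℓ=10 even so k=9
i=0: a=16 ⇒ p=16, q=1
i=1: a=10 ⇒ p=161, q=10
…
i=3: a=2 ⇒ p=515, q=32
…
i=5: a=4 ⇒ p=7403, q=460
i=6: a=3 ⇒ p=23931, q=1487
…
i=8: a=1 ⇒ p=79196, q=4921
i=9: a=10 ⇒ p=847225, q=52644
→ (847225, 52644).  Check: 847225²=717790200625, 259·52644²=717790200624, difference 1.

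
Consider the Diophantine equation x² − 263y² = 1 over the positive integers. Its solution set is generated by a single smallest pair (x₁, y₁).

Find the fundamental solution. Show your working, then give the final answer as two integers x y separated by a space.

139128 8579

√263 = [16; 4,1,1,1,1,15,1,1,1,1,4,32, …], period ℓ=12 (even) → k=11
a_0=16:  p_0=16·1+0=16,  q_0=16·0+1=1
…
a_2=1:  p_2=1·65+16=81,  q_2=1·4+1=5
…
a_6=15:  p_6=15·373+227=5822,  q_6=15·23+14=359
…
a_10=1:  p_10=1·18212+12017=30229,  q_10=1·1123+741=1864
a_11=4:  p_11=4·30229+18212=139128,  q_11=4·1864+1123=8579
→ (139128, 8579).  Check: 139128²=19356600384, 263·8579²=19356600383, difference 1.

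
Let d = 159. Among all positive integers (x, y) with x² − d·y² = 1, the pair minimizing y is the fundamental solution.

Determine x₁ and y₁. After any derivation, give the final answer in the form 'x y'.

d=159: √d = [12; 1,1,1,1,3,1,1,1,1,24] (ℓ=10, even), read p_9/q_9
step 0: (12, 1)  from 12·(1,0) + (0,1)
…
step 4: (63, 5)  from 1·(38,3) + (25,2)
…
step 6: (290, 23)  from 1·(227,18) + (63,5)
step 7: (517, 41)  from 1·(290,23) + (227,18)
step 8: (807, 64)  from 1·(517,41) + (290,23)
step 9: (1324, 105)  from 1·(807,64) + (517,41)
→ (1324, 105).  Check: 1324²=1752976, 159·105²=1752975, difference 1.

1324 105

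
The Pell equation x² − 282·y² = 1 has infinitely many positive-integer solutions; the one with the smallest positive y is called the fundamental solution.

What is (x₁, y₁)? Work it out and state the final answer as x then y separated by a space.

√282 → a₀=16, period (1,3,1,4,1,3,1,32); ℓ=8 even so k=7
i=0: a=16 ⇒ p=16, q=1
i=1: a=1 ⇒ p=17, q=1
i=2: a=3 ⇒ p=67, q=4
…
i=4: a=4 ⇒ p=403, q=24
…
i=6: a=3 ⇒ p=1864, q=111
i=7: a=1 ⇒ p=2351, q=140
fundamental: x₁=2351, y₁=140  (since 5527201 − 282·19600 = 1)

2351 140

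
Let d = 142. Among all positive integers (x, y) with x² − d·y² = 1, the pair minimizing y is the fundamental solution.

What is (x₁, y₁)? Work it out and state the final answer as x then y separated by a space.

143 12

d=142: √d = [11; 1,10,1,22] (ℓ=4, even), read p_3/q_3
step 0: (11, 1)  from 11·(1,0) + (0,1)
…
step 2: (131, 11)  from 10·(12,1) + (11,1)
step 3: (143, 12)  from 1·(131,11) + (12,1)
→ (143, 12).  Check: 143²=20449, 142·12²=20448, difference 1.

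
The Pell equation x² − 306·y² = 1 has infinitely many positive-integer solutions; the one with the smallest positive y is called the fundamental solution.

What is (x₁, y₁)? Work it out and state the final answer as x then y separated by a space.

35 2

√306 = [17; 2,34, …], period ℓ=2 (even) → k=1
a_0=17:  p_0=17·1+0=17,  q_0=17·0+1=1
a_1=2:  p_1=2·17+1=35,  q_1=2·1+0=2
→ (35, 2).  Check: 35²=1225, 306·2²=1224, difference 1.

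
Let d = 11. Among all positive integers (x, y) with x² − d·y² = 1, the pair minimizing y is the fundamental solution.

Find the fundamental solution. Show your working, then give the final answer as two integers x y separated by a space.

10 3

√11 = [3; 3,6, …], period ℓ=2 (even) → k=1
step 0: (3, 1)  from 3·(1,0) + (0,1)
step 1: (10, 3)  from 3·(3,1) + (1,0)
fundamental: x₁=10, y₁=3  (since 100 − 11·9 = 1)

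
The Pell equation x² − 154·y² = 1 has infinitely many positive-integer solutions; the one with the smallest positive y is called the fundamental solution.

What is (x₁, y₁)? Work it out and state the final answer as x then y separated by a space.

d=154: √d = [12; 2,2,3,1,2,1,3,2,2,24] (ℓ=10, even), read p_9/q_9
k=0  a_k=12  p_k/q_k = 12/1
…
k=6  a_k=1  p_k/q_k = 1030/83
…
k=8  a_k=2  p_k/q_k = 8724/703
k=9  a_k=2  p_k/q_k = 21295/1716
fundamental: x₁=21295, y₁=1716  (since 453477025 − 154·2944656 = 1)

21295 1716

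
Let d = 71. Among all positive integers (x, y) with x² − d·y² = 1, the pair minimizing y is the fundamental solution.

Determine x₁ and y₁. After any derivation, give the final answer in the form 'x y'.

[8; 2,2,1,7,1,2,2,16] for √71; ℓ=8 ⇒ convergent index 7
a_0=8:  p_0=8·1+0=8,  q_0=8·0+1=1
…
a_5=1:  p_5=1·455+59=514,  q_5=1·54+7=61
a_6=2:  p_6=2·514+455=1483,  q_6=2·61+54=176
a_7=2:  p_7=2·1483+514=3480,  q_7=2·176+61=413
(x₁, y₁) = (3480, 413);  3480² − 71·413² = 1 ✓

3480 413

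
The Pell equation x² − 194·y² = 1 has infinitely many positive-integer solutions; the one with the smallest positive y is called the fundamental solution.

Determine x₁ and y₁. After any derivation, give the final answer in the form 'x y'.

[13; 1,12,1,26] for √194; ℓ=4 ⇒ convergent index 3
a_0=13:  p_0=13·1+0=13,  q_0=13·0+1=1
a_1=1:  p_1=1·13+1=14,  q_1=1·1+0=1
a_2=12:  p_2=12·14+13=181,  q_2=12·1+1=13
a_3=1:  p_3=1·181+14=195,  q_3=1·13+1=14
→ (195, 14).  Check: 195²=38025, 194·14²=38024, difference 1.

195 14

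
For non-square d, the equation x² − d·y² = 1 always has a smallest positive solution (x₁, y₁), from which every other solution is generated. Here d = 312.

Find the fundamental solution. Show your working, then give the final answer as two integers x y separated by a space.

d=312: √d = [17; 1,1,1,34] (ℓ=4, even), read p_3/q_3
i=0: a=17 ⇒ p=17, q=1
i=1: a=1 ⇒ p=18, q=1
i=2: a=1 ⇒ p=35, q=2
i=3: a=1 ⇒ p=53, q=3
→ (53, 3).  Check: 53²=2809, 312·3²=2808, difference 1.

53 3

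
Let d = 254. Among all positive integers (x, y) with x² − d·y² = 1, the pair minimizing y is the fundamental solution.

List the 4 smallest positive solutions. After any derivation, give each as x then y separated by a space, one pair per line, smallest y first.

255 16
130049 8160
66324735 4161584
33825484801 2122399680

[15; 1,14,1,30] for √254; ℓ=4 ⇒ convergent index 3
i=0: a=15 ⇒ p=15, q=1
…
i=2: a=14 ⇒ p=239, q=15
i=3: a=1 ⇒ p=255, q=16
(x₁, y₁) = (255, 16);  255² − 254·16² = 1 ✓
k=2:  x_2 = 255·255+254·16·16 = 130049,  y_2 = 255·16+16·255 = 8160
k=3:  x_3 = 255·130049+254·16·8160 = 66324735,  y_3 = 255·8160+16·130049 = 4161584
k=4:  x_4 = 255·66324735+254·16·4161584 = 33825484801,  y_4 = 255·4161584+16·66324735 = 2122399680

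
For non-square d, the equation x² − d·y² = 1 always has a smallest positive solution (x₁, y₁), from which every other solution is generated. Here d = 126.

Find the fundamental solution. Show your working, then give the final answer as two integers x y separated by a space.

449 40

d=126: √d = [11; 4,2,4,22] (ℓ=4, even), read p_3/q_3
a_0=11:  p_0=11·1+0=11,  q_0=11·0+1=1
a_1=4:  p_1=4·11+1=45,  q_1=4·1+0=4
a_2=2:  p_2=2·45+11=101,  q_2=2·4+1=9
a_3=4:  p_3=4·101+45=449,  q_3=4·9+4=40
→ (449, 40).  Check: 449²=201601, 126·40²=201600, difference 1.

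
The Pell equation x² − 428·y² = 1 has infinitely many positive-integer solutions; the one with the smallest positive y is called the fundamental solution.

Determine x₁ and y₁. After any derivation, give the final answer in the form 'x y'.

√428 = [20; 1,2,4,1,5,10,5,1,4,2,1,40, …], period ℓ=12 (even) → k=11
a_0=20:  p_0=20·1+0=20,  q_0=20·0+1=1
…
a_3=4:  p_3=4·62+21=269,  q_3=4·3+1=13
…
a_6=10:  p_6=10·1924+331=19571,  q_6=10·93+16=946
a_7=5:  p_7=5·19571+1924=99779,  q_7=5·946+93=4823
a_8=1:  p_8=1·99779+19571=119350,  q_8=1·4823+946=5769
a_9=4:  p_9=4·119350+99779=577179,  q_9=4·5769+4823=27899
a_10=2:  p_10=2·577179+119350=1273708,  q_10=2·27899+5769=61567
a_11=1:  p_11=1·1273708+577179=1850887,  q_11=1·61567+27899=89466
→ (1850887, 89466).  Check: 1850887²=3425782686769, 428·89466²=3425782686768, difference 1.

1850887 89466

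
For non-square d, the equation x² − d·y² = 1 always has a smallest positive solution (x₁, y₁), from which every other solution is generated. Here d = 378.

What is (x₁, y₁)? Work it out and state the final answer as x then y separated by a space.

8749 450

√378 = [19; 2,3,1,4,1,3,2,38, …], period ℓ=8 (even) → k=7
a_0=19:  p_0=19·1+0=19,  q_0=19·0+1=1
a_1=2:  p_1=2·19+1=39,  q_1=2·1+0=2
a_2=3:  p_2=3·39+19=136,  q_2=3·2+1=7
a_3=1:  p_3=1·136+39=175,  q_3=1·7+2=9
a_4=4:  p_4=4·175+136=836,  q_4=4·9+7=43
…
a_6=3:  p_6=3·1011+836=3869,  q_6=3·52+43=199
a_7=2:  p_7=2·3869+1011=8749,  q_7=2·199+52=450
fundamental: x₁=8749, y₁=450  (since 76545001 − 378·202500 = 1)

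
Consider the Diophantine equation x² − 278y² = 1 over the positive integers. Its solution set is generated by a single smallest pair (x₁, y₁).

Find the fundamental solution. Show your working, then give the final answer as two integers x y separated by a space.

√278 → a₀=16, period (1,2,16,2,1,32); ℓ=6 even so k=5
i=0: a=16 ⇒ p=16, q=1
…
i=2: a=2 ⇒ p=50, q=3
…
i=4: a=2 ⇒ p=1684, q=101
i=5: a=1 ⇒ p=2501, q=150
→ (2501, 150).  Check: 2501²=6255001, 278·150²=6255000, difference 1.

2501 150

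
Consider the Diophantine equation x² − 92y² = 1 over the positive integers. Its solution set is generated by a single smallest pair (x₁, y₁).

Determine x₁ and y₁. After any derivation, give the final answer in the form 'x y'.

1151 120

√92 → a₀=9, period (1,1,2,4,2,1,1,18); ℓ=8 even so k=7
k=0  a_k=9  p_k/q_k = 9/1
k=1  a_k=1  p_k/q_k = 10/1
…
k=3  a_k=2  p_k/q_k = 48/5
…
k=5  a_k=2  p_k/q_k = 470/49
k=6  a_k=1  p_k/q_k = 681/71
k=7  a_k=1  p_k/q_k = 1151/120
(x₁, y₁) = (1151, 120);  1151² − 92·120² = 1 ✓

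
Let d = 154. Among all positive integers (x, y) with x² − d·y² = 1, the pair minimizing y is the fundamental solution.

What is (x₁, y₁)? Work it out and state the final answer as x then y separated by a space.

d=154: √d = [12; 2,2,3,1,2,1,3,2,2,24] (ℓ=10, even), read p_9/q_9
i=0: a=12 ⇒ p=12, q=1
i=1: a=2 ⇒ p=25, q=2
i=2: a=2 ⇒ p=62, q=5
i=3: a=3 ⇒ p=211, q=17
…
i=7: a=3 ⇒ p=3847, q=310
i=8: a=2 ⇒ p=8724, q=703
i=9: a=2 ⇒ p=21295, q=1716
(x₁, y₁) = (21295, 1716);  21295² − 154·1716² = 1 ✓

21295 1716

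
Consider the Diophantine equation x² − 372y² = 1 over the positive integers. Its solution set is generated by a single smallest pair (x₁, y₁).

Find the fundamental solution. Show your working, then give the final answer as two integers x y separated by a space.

√372 = [19; 3,2,12,2,3,38, …], period ℓ=6 (even) → k=5
a_0=19:  p_0=19·1+0=19,  q_0=19·0+1=1
…
a_2=2:  p_2=2·58+19=135,  q_2=2·3+1=7
a_3=12:  p_3=12·135+58=1678,  q_3=12·7+3=87
a_4=2:  p_4=2·1678+135=3491,  q_4=2·87+7=181
a_5=3:  p_5=3·3491+1678=12151,  q_5=3·181+87=630
fundamental: x₁=12151, y₁=630  (since 147646801 − 372·396900 = 1)

12151 630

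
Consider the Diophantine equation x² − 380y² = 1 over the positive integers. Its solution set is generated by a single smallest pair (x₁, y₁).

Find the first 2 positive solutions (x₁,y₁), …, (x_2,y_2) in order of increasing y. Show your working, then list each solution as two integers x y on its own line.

√380 = [19; 2,38, …], period ℓ=2 (even) → k=1
i=0: a=19 ⇒ p=19, q=1
i=1: a=2 ⇒ p=39, q=2
→ (39, 2).  Check: 39²=1521, 380·2²=1520, difference 1.
k=2:  x_2 = 39·39+380·2·2 = 3041,  y_2 = 39·2+2·39 = 156

39 2
3041 156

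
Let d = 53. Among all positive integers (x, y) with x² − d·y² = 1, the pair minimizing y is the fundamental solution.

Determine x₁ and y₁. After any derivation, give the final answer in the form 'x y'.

66249 9100

[7; 3,1,1,3,14] for √53; ℓ=5 ⇒ convergent index 9
k=0  a_k=7  p_k/q_k = 7/1
k=1  a_k=3  p_k/q_k = 22/3
…
k=7  a_k=1  p_k/q_k = 10578/1453
k=8  a_k=1  p_k/q_k = 18557/2549
k=9  a_k=3  p_k/q_k = 66249/9100
fundamental: x₁=66249, y₁=9100  (since 4388930001 − 53·82810000 = 1)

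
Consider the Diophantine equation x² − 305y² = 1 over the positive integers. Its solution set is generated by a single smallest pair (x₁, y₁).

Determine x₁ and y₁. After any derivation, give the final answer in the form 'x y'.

489 28

√305 → a₀=17, period (2,6,2,34); ℓ=4 even so k=3
a_0=17:  p_0=17·1+0=17,  q_0=17·0+1=1
…
a_2=6:  p_2=6·35+17=227,  q_2=6·2+1=13
a_3=2:  p_3=2·227+35=489,  q_3=2·13+2=28
(x₁, y₁) = (489, 28);  489² − 305·28² = 1 ✓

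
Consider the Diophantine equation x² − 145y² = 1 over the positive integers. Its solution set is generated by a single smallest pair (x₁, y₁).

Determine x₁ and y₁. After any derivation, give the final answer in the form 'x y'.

289 24

√145 → a₀=12, period (24); ℓ=1 odd so k=1
i=0: a=12 ⇒ p=12, q=1
i=1: a=24 ⇒ p=289, q=24
fundamental: x₁=289, y₁=24  (since 83521 − 145·576 = 1)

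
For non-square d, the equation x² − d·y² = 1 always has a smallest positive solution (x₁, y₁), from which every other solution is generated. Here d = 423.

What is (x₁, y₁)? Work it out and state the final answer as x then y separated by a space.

4607 224

√423 = [20; 1,1,3,4,3,1,1,40, …], period ℓ=8 (even) → k=7
a_0=20:  p_0=20·1+0=20,  q_0=20·0+1=1
a_1=1:  p_1=1·20+1=21,  q_1=1·1+0=1
…
a_6=1:  p_6=1·1995+617=2612,  q_6=1·97+30=127
a_7=1:  p_7=1·2612+1995=4607,  q_7=1·127+97=224
fundamental: x₁=4607, y₁=224  (since 21224449 − 423·50176 = 1)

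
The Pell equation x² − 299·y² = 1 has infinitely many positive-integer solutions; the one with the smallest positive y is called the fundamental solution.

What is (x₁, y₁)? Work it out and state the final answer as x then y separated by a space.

√299 → a₀=17, period (3,2,3,34); ℓ=4 even so k=3
k=0  a_k=17  p_k/q_k = 17/1
…
k=2  a_k=2  p_k/q_k = 121/7
k=3  a_k=3  p_k/q_k = 415/24
fundamental: x₁=415, y₁=24  (since 172225 − 299·576 = 1)

415 24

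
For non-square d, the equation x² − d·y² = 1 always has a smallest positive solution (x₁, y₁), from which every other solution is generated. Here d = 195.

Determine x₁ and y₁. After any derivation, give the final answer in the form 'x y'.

d=195: √d = [13; 1,26] (ℓ=2, even), read p_1/q_1
i=0: a=13 ⇒ p=13, q=1
i=1: a=1 ⇒ p=14, q=1
fundamental: x₁=14, y₁=1  (since 196 − 195·1 = 1)

14 1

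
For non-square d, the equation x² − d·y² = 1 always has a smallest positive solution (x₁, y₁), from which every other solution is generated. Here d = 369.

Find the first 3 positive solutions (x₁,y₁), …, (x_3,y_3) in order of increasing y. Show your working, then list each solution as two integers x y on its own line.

8396801 437120
141012534067201 7340819306240
2368108374136006451201 123278797782910239360

[19; 4,1,3,2,7,4,7,2,3,1,4,38] for √369; ℓ=12 ⇒ convergent index 11
a_0=19:  p_0=19·1+0=19,  q_0=19·0+1=1
…
a_4=2:  p_4=2·365+96=826,  q_4=2·19+5=43
…
a_6=4:  p_6=4·6147+826=25414,  q_6=4·320+43=1323
a_7=7:  p_7=7·25414+6147=184045,  q_7=7·1323+320=9581
…
a_10=1:  p_10=1·1364557+393504=1758061,  q_10=1·71036+20485=91521
a_11=4:  p_11=4·1758061+1364557=8396801,  q_11=4·91521+71036=437120
fundamental: x₁=8396801, y₁=437120  (since 70506267033601 − 369·191073894400 = 1)
n=2: (8396801,437120)∘(8396801,437120) = (8396801·8396801+369·437120·437120, 8396801·437120+437120·8396801) = (141012534067201,7340819306240)
n=3: (141012534067201,7340819306240)∘(8396801,437120) = (8396801·141012534067201+369·437120·7340819306240, 8396801·7340819306240+437120·141012534067201) = (2368108374136006451201,123278797782910239360)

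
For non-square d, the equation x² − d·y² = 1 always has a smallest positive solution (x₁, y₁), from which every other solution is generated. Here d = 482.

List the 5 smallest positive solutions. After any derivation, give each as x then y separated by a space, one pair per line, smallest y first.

483 22
466577 21252
450712899 20529410
435388193857 19831388808
420584544552963 19157101059118

√482 = [21; 1,20,1,42, …], period ℓ=4 (even) → k=3
step 0: (21, 1)  from 21·(1,0) + (0,1)
step 1: (22, 1)  from 1·(21,1) + (1,0)
step 2: (461, 21)  from 20·(22,1) + (21,1)
step 3: (483, 22)  from 1·(461,21) + (22,1)
→ (483, 22).  Check: 483²=233289, 482·22²=233288, difference 1.
n=2: (483,22)∘(483,22) = (483·483+482·22·22, 483·22+22·483) = (466577,21252)
n=3: (466577,21252)∘(483,22) = (483·466577+482·22·21252, 483·21252+22·466577) = (450712899,20529410)
n=4: (450712899,20529410)∘(483,22) = (483·450712899+482·22·20529410, 483·20529410+22·450712899) = (435388193857,19831388808)
n=5: (435388193857,19831388808)∘(483,22) = (483·435388193857+482·22·19831388808, 483·19831388808+22·435388193857) = (420584544552963,19157101059118)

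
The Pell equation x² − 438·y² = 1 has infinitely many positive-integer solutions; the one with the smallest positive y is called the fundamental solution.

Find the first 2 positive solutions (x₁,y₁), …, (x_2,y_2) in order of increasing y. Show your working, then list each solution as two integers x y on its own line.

√438 → a₀=20, period (1,12,1,40); ℓ=4 even so k=3
a_0=20:  p_0=20·1+0=20,  q_0=20·0+1=1
…
a_2=12:  p_2=12·21+20=272,  q_2=12·1+1=13
a_3=1:  p_3=1·272+21=293,  q_3=1·13+1=14
→ (293, 14).  Check: 293²=85849, 438·14²=85848, difference 1.
n=2: (293,14)∘(293,14) = (293·293+438·14·14, 293·14+14·293) = (171697,8204)

293 14
171697 8204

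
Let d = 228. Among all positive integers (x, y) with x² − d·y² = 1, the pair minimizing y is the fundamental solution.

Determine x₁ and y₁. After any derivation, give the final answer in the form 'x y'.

151 10

√228 → a₀=15, period (10,30); ℓ=2 even so k=1
step 0: (15, 1)  from 15·(1,0) + (0,1)
step 1: (151, 10)  from 10·(15,1) + (1,0)
(x₁, y₁) = (151, 10);  151² − 228·10² = 1 ✓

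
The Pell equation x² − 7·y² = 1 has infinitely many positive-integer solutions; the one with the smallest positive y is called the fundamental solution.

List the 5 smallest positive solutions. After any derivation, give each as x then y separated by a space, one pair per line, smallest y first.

8 3
127 48
2024 765
32257 12192
514088 194307

√7 = [2; 1,1,1,4, …], period ℓ=4 (even) → k=3
i=0: a=2 ⇒ p=2, q=1
i=1: a=1 ⇒ p=3, q=1
i=2: a=1 ⇒ p=5, q=2
i=3: a=1 ⇒ p=8, q=3
→ (8, 3).  Check: 8²=64, 7·3²=63, difference 1.
(8+3√7)^2 = 127 + 48√7
(8+3√7)^3 = 2024 + 765√7
(8+3√7)^4 = 32257 + 12192√7
(8+3√7)^5 = 514088 + 194307√7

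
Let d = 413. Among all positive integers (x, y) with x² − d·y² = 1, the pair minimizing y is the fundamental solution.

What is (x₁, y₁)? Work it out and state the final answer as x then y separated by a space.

113399 5580

√413 → a₀=20, period (3,9,1,4,1,9,3,40); ℓ=8 even so k=7
k=0  a_k=20  p_k/q_k = 20/1
…
k=2  a_k=9  p_k/q_k = 569/28
…
k=4  a_k=4  p_k/q_k = 3089/152
…
k=6  a_k=9  p_k/q_k = 36560/1799
k=7  a_k=3  p_k/q_k = 113399/5580
fundamental: x₁=113399, y₁=5580  (since 12859333201 − 413·31136400 = 1)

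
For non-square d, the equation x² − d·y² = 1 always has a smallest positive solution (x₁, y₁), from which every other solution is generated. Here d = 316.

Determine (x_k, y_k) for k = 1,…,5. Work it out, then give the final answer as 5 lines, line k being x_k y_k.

12799 720
327628801 18430560
8386642035199 471785474160
214681262489395201 12076764549117120
5495410948816896319999 309141018456514563600

√316 → a₀=17, period (1,3,2,8,2,3,1,34); ℓ=8 even so k=7
i=0: a=17 ⇒ p=17, q=1
i=1: a=1 ⇒ p=18, q=1
i=2: a=3 ⇒ p=71, q=4
…
i=4: a=8 ⇒ p=1351, q=76
i=5: a=2 ⇒ p=2862, q=161
i=6: a=3 ⇒ p=9937, q=559
i=7: a=1 ⇒ p=12799, q=720
→ (12799, 720).  Check: 12799²=163814401, 316·720²=163814400, difference 1.
(12799+720√316)^2 = 327628801 + 18430560√316
(12799+720√316)^3 = 8386642035199 + 471785474160√316
(12799+720√316)^4 = 214681262489395201 + 12076764549117120√316
(12799+720√316)^5 = 5495410948816896319999 + 309141018456514563600√316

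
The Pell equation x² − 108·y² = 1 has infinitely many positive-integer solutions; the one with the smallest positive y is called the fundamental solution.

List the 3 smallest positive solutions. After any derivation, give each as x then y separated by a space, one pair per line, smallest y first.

1351 130
3650401 351260
9863382151 949104390

d=108: √d = [10; 2,1,1,4,1,1,2,20] (ℓ=8, even), read p_7/q_7
i=0: a=10 ⇒ p=10, q=1
i=1: a=2 ⇒ p=21, q=2
…
i=4: a=4 ⇒ p=239, q=23
i=5: a=1 ⇒ p=291, q=28
i=6: a=1 ⇒ p=530, q=51
i=7: a=2 ⇒ p=1351, q=130
→ (1351, 130).  Check: 1351²=1825201, 108·130²=1825200, difference 1.
k=2:  x_2 = 1351·1351+108·130·130 = 3650401,  y_2 = 1351·130+130·1351 = 351260
k=3:  x_3 = 1351·3650401+108·130·351260 = 9863382151,  y_3 = 1351·351260+130·3650401 = 949104390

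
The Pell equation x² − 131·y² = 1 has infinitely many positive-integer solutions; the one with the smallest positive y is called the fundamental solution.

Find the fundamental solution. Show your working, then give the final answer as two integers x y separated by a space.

10610 927

√131 = [11; 2,4,11,4,2,22, …], period ℓ=6 (even) → k=5
i=0: a=11 ⇒ p=11, q=1
i=1: a=2 ⇒ p=23, q=2
…
i=4: a=4 ⇒ p=4727, q=413
i=5: a=2 ⇒ p=10610, q=927
→ (10610, 927).  Check: 10610²=112572100, 131·927²=112572099, difference 1.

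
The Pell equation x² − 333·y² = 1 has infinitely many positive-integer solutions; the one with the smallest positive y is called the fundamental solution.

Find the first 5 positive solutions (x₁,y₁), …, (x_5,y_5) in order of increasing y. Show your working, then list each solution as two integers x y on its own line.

[18; 4,36] for √333; ℓ=2 ⇒ convergent index 1
step 0: (18, 1)  from 18·(1,0) + (0,1)
step 1: (73, 4)  from 4·(18,1) + (1,0)
→ (73, 4).  Check: 73²=5329, 333·4²=5328, difference 1.
(x_2, y_2) = (73·73 + 333·4·4, 73·4 + 4·73) = (10657, 584)
(x_3, y_3) = (73·10657 + 333·4·584, 73·584 + 4·10657) = (1555849, 85260)
(x_4, y_4) = (73·1555849 + 333·4·85260, 73·85260 + 4·1555849) = (227143297, 12447376)
(x_5, y_5) = (73·227143297 + 333·4·12447376, 73·12447376 + 4·227143297) = (33161365513, 1817231636)

73 4
10657 584
1555849 85260
227143297 12447376
33161365513 1817231636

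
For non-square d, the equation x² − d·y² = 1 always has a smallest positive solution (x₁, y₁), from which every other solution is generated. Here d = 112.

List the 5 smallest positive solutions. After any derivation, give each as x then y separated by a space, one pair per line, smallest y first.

127 12
32257 3048
8193151 774180
2081028097 196638672
528572943487 49945448508

√112 = [10; 1,1,2,1,1,20, …], period ℓ=6 (even) → k=5
step 0: (10, 1)  from 10·(1,0) + (0,1)
…
step 4: (74, 7)  from 1·(53,5) + (21,2)
step 5: (127, 12)  from 1·(74,7) + (53,5)
(x₁, y₁) = (127, 12);  127² − 112·12² = 1 ✓
(x_2, y_2) = (127·127 + 112·12·12, 127·12 + 12·127) = (32257, 3048)
(x_3, y_3) = (127·32257 + 112·12·3048, 127·3048 + 12·32257) = (8193151, 774180)
(x_4, y_4) = (127·8193151 + 112·12·774180, 127·774180 + 12·8193151) = (2081028097, 196638672)
(x_5, y_5) = (127·2081028097 + 112·12·196638672, 127·196638672 + 12·2081028097) = (528572943487, 49945448508)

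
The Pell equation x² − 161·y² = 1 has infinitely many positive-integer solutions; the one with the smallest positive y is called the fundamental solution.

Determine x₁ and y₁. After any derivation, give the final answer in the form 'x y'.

√161 = [12; 1,2,4,1,2,1,4,2,1,24, …], period ℓ=10 (even) → k=9
k=0  a_k=12  p_k/q_k = 12/1
k=1  a_k=1  p_k/q_k = 13/1
…
k=4  a_k=1  p_k/q_k = 203/16
…
k=6  a_k=1  p_k/q_k = 774/61
k=7  a_k=4  p_k/q_k = 3667/289
k=8  a_k=2  p_k/q_k = 8108/639
k=9  a_k=1  p_k/q_k = 11775/928
fundamental: x₁=11775, y₁=928  (since 138650625 − 161·861184 = 1)

11775 928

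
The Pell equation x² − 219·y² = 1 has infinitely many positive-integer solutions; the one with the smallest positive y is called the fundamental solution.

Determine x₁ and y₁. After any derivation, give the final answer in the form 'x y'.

d=219: √d = [14; 1,3,1,28] (ℓ=4, even), read p_3/q_3
step 0: (14, 1)  from 14·(1,0) + (0,1)
…
step 2: (59, 4)  from 3·(15,1) + (14,1)
step 3: (74, 5)  from 1·(59,4) + (15,1)
(x₁, y₁) = (74, 5);  74² − 219·5² = 1 ✓

74 5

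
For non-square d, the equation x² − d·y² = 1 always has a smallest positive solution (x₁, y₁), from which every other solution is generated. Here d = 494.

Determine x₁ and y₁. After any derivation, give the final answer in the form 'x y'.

73035 3286

√494 = [22; 4,2,2,1,2,1,2,2,4,44, …], period ℓ=10 (even) → k=9
k=0  a_k=22  p_k/q_k = 22/1
k=1  a_k=4  p_k/q_k = 89/4
k=2  a_k=2  p_k/q_k = 200/9
…
k=8  a_k=2  p_k/q_k = 16514/743
k=9  a_k=4  p_k/q_k = 73035/3286
fundamental: x₁=73035, y₁=3286  (since 5334111225 − 494·10797796 = 1)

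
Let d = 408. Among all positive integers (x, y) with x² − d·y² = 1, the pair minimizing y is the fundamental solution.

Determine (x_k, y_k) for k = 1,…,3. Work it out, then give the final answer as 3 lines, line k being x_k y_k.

[20; 5,40] for √408; ℓ=2 ⇒ convergent index 1
k=0  a_k=20  p_k/q_k = 20/1
k=1  a_k=5  p_k/q_k = 101/5
(x₁, y₁) = (101, 5);  101² − 408·5² = 1 ✓
(x_2, y_2) = (101·101 + 408·5·5, 101·5 + 5·101) = (20401, 1010)
(x_3, y_3) = (101·20401 + 408·5·1010, 101·1010 + 5·20401) = (4120901, 204015)

101 5
20401 1010
4120901 204015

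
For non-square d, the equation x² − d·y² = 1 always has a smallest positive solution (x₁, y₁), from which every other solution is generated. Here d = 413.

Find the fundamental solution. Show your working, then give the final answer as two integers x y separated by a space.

√413 → a₀=20, period (3,9,1,4,1,9,3,40); ℓ=8 even so k=7
step 0: (20, 1)  from 20·(1,0) + (0,1)
…
step 2: (569, 28)  from 9·(61,3) + (20,1)
…
step 4: (3089, 152)  from 4·(630,31) + (569,28)
…
step 6: (36560, 1799)  from 9·(3719,183) + (3089,152)
step 7: (113399, 5580)  from 3·(36560,1799) + (3719,183)
(x₁, y₁) = (113399, 5580);  113399² − 413·5580² = 1 ✓

113399 5580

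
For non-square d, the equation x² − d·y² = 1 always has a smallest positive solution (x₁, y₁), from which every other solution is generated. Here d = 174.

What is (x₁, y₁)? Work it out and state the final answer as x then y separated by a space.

1451 110

d=174: √d = [13; 5,4,5,26] (ℓ=4, even), read p_3/q_3
step 0: (13, 1)  from 13·(1,0) + (0,1)
…
step 2: (277, 21)  from 4·(66,5) + (13,1)
step 3: (1451, 110)  from 5·(277,21) + (66,5)
(x₁, y₁) = (1451, 110);  1451² − 174·110² = 1 ✓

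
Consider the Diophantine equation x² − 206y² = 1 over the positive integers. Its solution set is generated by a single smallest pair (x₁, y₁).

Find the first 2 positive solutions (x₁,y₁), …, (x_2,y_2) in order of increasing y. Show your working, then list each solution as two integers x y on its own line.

59535 4148
7088832449 493902360

[14; 2,1,5,14,5,1,2,28] for √206; ℓ=8 ⇒ convergent index 7
a_0=14:  p_0=14·1+0=14,  q_0=14·0+1=1
a_1=2:  p_1=2·14+1=29,  q_1=2·1+0=2
a_2=1:  p_2=1·29+14=43,  q_2=1·2+1=3
…
a_6=1:  p_6=1·17539+3459=20998,  q_6=1·1222+241=1463
a_7=2:  p_7=2·20998+17539=59535,  q_7=2·1463+1222=4148
fundamental: x₁=59535, y₁=4148  (since 3544416225 − 206·17205904 = 1)
(x_2, y_2) = (59535·59535 + 206·4148·4148, 59535·4148 + 4148·59535) = (7088832449, 493902360)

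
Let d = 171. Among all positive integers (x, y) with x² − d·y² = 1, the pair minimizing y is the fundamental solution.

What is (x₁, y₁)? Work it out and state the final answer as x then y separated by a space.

[13; 13,26] for √171; ℓ=2 ⇒ convergent index 1
k=0  a_k=13  p_k/q_k = 13/1
k=1  a_k=13  p_k/q_k = 170/13
(x₁, y₁) = (170, 13);  170² − 171·13² = 1 ✓

170 13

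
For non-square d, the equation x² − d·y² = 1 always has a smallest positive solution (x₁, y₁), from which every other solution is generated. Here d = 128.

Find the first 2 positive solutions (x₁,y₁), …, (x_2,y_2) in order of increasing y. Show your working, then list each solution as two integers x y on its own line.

d=128: √d = [11; 3,5,3,22] (ℓ=4, even), read p_3/q_3
a_0=11:  p_0=11·1+0=11,  q_0=11·0+1=1
…
a_2=5:  p_2=5·34+11=181,  q_2=5·3+1=16
a_3=3:  p_3=3·181+34=577,  q_3=3·16+3=51
fundamental: x₁=577, y₁=51  (since 332929 − 128·2601 = 1)
(577+51√128)^2 = 665857 + 58854√128

577 51
665857 58854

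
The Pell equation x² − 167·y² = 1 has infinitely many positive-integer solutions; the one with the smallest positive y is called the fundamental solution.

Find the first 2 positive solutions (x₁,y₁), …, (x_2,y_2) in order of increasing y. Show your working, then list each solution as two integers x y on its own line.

d=167: √d = [12; 1,11,1,24] (ℓ=4, even), read p_3/q_3
step 0: (12, 1)  from 12·(1,0) + (0,1)
step 1: (13, 1)  from 1·(12,1) + (1,0)
step 2: (155, 12)  from 11·(13,1) + (12,1)
step 3: (168, 13)  from 1·(155,12) + (13,1)
(x₁, y₁) = (168, 13);  168² − 167·13² = 1 ✓
(x_2, y_2) = (168·168 + 167·13·13, 168·13 + 13·168) = (56447, 4368)

168 13
56447 4368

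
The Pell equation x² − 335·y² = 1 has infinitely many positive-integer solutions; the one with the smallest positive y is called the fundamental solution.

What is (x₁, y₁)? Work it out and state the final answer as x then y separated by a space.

√335 → a₀=18, period (3,3,3,36); ℓ=4 even so k=3
a_0=18:  p_0=18·1+0=18,  q_0=18·0+1=1
…
a_2=3:  p_2=3·55+18=183,  q_2=3·3+1=10
a_3=3:  p_3=3·183+55=604,  q_3=3·10+3=33
fundamental: x₁=604, y₁=33  (since 364816 − 335·1089 = 1)

604 33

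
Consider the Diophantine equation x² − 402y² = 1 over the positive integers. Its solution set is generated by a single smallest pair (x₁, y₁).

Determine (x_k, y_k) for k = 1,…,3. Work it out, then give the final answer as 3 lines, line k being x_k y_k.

401 20
321601 16040
257923601 12864060

√402 → a₀=20, period (20,40); ℓ=2 even so k=1
a_0=20:  p_0=20·1+0=20,  q_0=20·0+1=1
a_1=20:  p_1=20·20+1=401,  q_1=20·1+0=20
→ (401, 20).  Check: 401²=160801, 402·20²=160800, difference 1.
k=2:  x_2 = 401·401+402·20·20 = 321601,  y_2 = 401·20+20·401 = 16040
k=3:  x_3 = 401·321601+402·20·16040 = 257923601,  y_3 = 401·16040+20·321601 = 12864060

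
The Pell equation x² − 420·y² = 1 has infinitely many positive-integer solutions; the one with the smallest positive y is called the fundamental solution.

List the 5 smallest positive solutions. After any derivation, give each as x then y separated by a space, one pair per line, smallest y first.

√420 → a₀=20, period (2,40); ℓ=2 even so k=1
k=0  a_k=20  p_k/q_k = 20/1
k=1  a_k=2  p_k/q_k = 41/2
(x₁, y₁) = (41, 2);  41² − 420·2² = 1 ✓
(x_2, y_2) = (41·41 + 420·2·2, 41·2 + 2·41) = (3361, 164)
(x_3, y_3) = (41·3361 + 420·2·164, 41·164 + 2·3361) = (275561, 13446)
(x_4, y_4) = (41·275561 + 420·2·13446, 41·13446 + 2·275561) = (22592641, 1102408)
(x_5, y_5) = (41·22592641 + 420·2·1102408, 41·1102408 + 2·22592641) = (1852321001, 90384010)

41 2
3361 164
275561 13446
22592641 1102408
1852321001 90384010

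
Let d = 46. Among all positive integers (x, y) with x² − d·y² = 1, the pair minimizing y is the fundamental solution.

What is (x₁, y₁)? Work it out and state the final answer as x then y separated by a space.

24335 3588

d=46: √d = [6; 1,3,1,1,2,6,2,1,1,3,1,12] (ℓ=12, even), read p_11/q_11
step 0: (6, 1)  from 6·(1,0) + (0,1)
…
step 2: (27, 4)  from 3·(7,1) + (6,1)
step 3: (34, 5)  from 1·(27,4) + (7,1)
step 4: (61, 9)  from 1·(34,5) + (27,4)
…
step 6: (997, 147)  from 6·(156,23) + (61,9)
step 7: (2150, 317)  from 2·(997,147) + (156,23)
step 8: (3147, 464)  from 1·(2150,317) + (997,147)
…
step 10: (19038, 2807)  from 3·(5297,781) + (3147,464)
step 11: (24335, 3588)  from 1·(19038,2807) + (5297,781)
fundamental: x₁=24335, y₁=3588  (since 592192225 − 46·12873744 = 1)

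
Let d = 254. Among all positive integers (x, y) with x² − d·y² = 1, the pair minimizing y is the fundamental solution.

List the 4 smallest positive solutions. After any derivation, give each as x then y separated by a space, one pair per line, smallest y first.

√254 → a₀=15, period (1,14,1,30); ℓ=4 even so k=3
k=0  a_k=15  p_k/q_k = 15/1
k=1  a_k=1  p_k/q_k = 16/1
k=2  a_k=14  p_k/q_k = 239/15
k=3  a_k=1  p_k/q_k = 255/16
fundamental: x₁=255, y₁=16  (since 65025 − 254·256 = 1)
(x_2, y_2) = (255·255 + 254·16·16, 255·16 + 16·255) = (130049, 8160)
(x_3, y_3) = (255·130049 + 254·16·8160, 255·8160 + 16·130049) = (66324735, 4161584)
(x_4, y_4) = (255·66324735 + 254·16·4161584, 255·4161584 + 16·66324735) = (33825484801, 2122399680)

255 16
130049 8160
66324735 4161584
33825484801 2122399680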